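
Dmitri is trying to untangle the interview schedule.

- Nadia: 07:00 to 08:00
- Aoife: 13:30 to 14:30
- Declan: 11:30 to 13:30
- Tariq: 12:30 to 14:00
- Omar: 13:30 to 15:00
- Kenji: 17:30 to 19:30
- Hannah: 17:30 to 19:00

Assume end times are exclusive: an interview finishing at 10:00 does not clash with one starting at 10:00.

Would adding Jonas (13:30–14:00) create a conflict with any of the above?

Nadia: ends 08:00 at or before Jonas starts 13:30 → clear.
Declan: ends 13:30 at or before Jonas starts 13:30 → clear.
Tariq: starts 12:30 before Jonas ends 14:00, and ends 14:00 after Jonas starts 13:30 → overlap.
Aoife: starts 13:30 before Jonas ends 14:00, and ends 14:30 after Jonas starts 13:30 → overlap.
Omar: starts 13:30 before Jonas ends 14:00, and ends 15:00 after Jonas starts 13:30 → overlap.
Kenji: starts 17:30 at or after Jonas ends 14:00 → clear.
Hannah: starts 17:30 at or after Jonas ends 14:00 → clear.
Jonas overlaps Aoife, Tariq, Omar.

Yes — it overlaps Aoife, Omar, Tariq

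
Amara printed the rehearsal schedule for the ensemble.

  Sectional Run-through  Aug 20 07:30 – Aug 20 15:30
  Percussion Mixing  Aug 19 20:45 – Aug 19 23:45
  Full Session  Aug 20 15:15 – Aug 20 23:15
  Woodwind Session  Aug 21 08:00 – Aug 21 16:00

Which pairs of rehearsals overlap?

Sorted by start: Percussion Mixing, Sectional Run-through, Full Session, Woodwind Session.
Sectional Run-through starts after Percussion Mixing ends; Percussion Mixing is clear from here.
Full Session starts before Sectional Run-through ends → Sectional Run-through and Full Session overlap.
Woodwind Session starts after Sectional Run-through ends.
Woodwind Session starts after Full Session ends.

Full Session & Sectional Run-through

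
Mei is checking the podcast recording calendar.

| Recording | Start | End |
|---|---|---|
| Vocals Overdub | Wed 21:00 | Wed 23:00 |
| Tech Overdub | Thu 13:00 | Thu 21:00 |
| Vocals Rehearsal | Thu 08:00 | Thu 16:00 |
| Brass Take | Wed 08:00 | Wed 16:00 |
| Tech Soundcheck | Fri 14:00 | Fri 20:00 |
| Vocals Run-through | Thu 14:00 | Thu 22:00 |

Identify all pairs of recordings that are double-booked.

Tech Overdub & Vocals Rehearsal, Tech Overdub & Vocals Run-through, Vocals Rehearsal & Vocals Run-through

Sorted by start: Brass Take, Vocals Overdub, Vocals Rehearsal, Tech Overdub, Vocals Run-through, Tech Soundcheck.
Vocals Overdub starts after Brass Take ends; Brass Take is clear from here.
Vocals Rehearsal starts after Vocals Overdub ends; Vocals Overdub is clear from here.
Tech Overdub starts before Vocals Rehearsal ends → Vocals Rehearsal and Tech Overdub overlap.
Vocals Run-through starts before Vocals Rehearsal ends → Vocals Rehearsal and Vocals Run-through overlap.
Tech Soundcheck starts after Vocals Rehearsal ends.
Vocals Run-through starts before Tech Overdub ends → Tech Overdub and Vocals Run-through overlap.
Tech Soundcheck starts after Tech Overdub ends.
Tech Soundcheck starts after Vocals Run-through ends.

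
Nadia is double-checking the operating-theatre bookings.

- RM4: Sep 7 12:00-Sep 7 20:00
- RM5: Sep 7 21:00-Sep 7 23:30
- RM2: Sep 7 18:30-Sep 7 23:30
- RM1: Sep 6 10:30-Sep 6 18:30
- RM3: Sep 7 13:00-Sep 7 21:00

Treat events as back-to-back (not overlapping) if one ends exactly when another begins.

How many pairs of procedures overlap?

4

Check each pair: they overlap iff neither finishes before the other starts.
Sorted by start: RM1, RM4, RM3, RM2, RM5.
RM4 starts after RM1 ends — done with RM1.
RM3 starts before RM4 ends → RM4 and RM3 overlap.
RM2 starts before RM4 ends → RM4 and RM2 overlap.
RM5 starts after RM4 ends.
RM2 starts before RM3 ends → RM3 and RM2 overlap.
RM5 starts exactly when RM3 ends (back-to-back, no overlap).
RM5 starts before RM2 ends → RM2 and RM5 overlap.
Overlapping pairs: RM2 & RM3, RM2 & RM4, RM2 & RM5, RM3 & RM4 — 4 in total.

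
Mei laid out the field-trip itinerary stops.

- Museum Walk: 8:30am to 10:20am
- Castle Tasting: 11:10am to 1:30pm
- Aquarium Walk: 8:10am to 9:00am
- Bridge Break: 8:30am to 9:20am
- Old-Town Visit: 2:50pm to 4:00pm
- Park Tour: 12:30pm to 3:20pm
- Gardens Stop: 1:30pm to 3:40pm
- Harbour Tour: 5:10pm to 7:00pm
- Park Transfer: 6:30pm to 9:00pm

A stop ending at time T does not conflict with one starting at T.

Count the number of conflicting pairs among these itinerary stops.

8

Sorted by start: Aquarium Walk, Museum Walk, Bridge Break, Castle Tasting, Park Tour, Gardens Stop, Old-Town Visit, Harbour Tour, Park Transfer.
Museum Walk starts before Aquarium Walk ends → Aquarium Walk and Museum Walk overlap.
Bridge Break starts before Aquarium Walk ends → Aquarium Walk and Bridge Break overlap.
Castle Tasting starts after Aquarium Walk ends — done with Aquarium Walk.
Bridge Break starts before Museum Walk ends → Museum Walk and Bridge Break overlap.
Castle Tasting starts after Museum Walk ends — done with Museum Walk.
Castle Tasting starts after Bridge Break ends — done with Bridge Break.
Park Tour starts before Castle Tasting ends → Castle Tasting and Park Tour overlap.
Gardens Stop starts exactly when Castle Tasting ends (back-to-back, no overlap) — done with Castle Tasting.
Gardens Stop starts before Park Tour ends → Park Tour and Gardens Stop overlap.
Old-Town Visit starts before Park Tour ends → Park Tour and Old-Town Visit overlap.
Harbour Tour starts after Park Tour ends — done with Park Tour.
Old-Town Visit starts before Gardens Stop ends → Gardens Stop and Old-Town Visit overlap.
Harbour Tour starts after Gardens Stop ends — done with Gardens Stop.
Harbour Tour starts after Old-Town Visit ends — done with Old-Town Visit.
Park Transfer starts before Harbour Tour ends → Harbour Tour and Park Transfer overlap.
Overlapping pairs: Aquarium Walk & Bridge Break, Aquarium Walk & Museum Walk, Bridge Break & Museum Walk, Castle Tasting & Park Tour, Gardens Stop & Old-Town Visit, Gardens Stop & Park Tour, Harbour Tour & Park Transfer, Old-Town Visit & Park Tour — 8 in total.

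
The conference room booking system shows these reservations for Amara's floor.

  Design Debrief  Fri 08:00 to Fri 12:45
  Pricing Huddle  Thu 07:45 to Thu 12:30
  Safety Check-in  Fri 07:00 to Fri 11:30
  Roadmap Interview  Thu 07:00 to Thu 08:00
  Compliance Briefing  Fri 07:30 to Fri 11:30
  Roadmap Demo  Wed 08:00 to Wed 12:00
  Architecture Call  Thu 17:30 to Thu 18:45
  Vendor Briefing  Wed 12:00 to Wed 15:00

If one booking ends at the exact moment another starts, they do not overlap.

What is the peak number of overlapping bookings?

Sort all start/end points and keep a running count:
Wed 08:00 start Roadmap Demo → 1
Wed 12:00 end Roadmap Demo → 0
Wed 12:00 start Vendor Briefing → 1
Wed 15:00 end Vendor Briefing → 0
Thu 07:00 start Roadmap Interview → 1
Thu 07:45 start Pricing Huddle → 2
Thu 08:00 end Roadmap Interview → 1
Thu 12:30 end Pricing Huddle → 0
Thu 17:30 start Architecture Call → 1
Thu 18:45 end Architecture Call → 0
Fri 07:00 start Safety Check-in → 1
Fri 07:30 start Compliance Briefing → 2
Fri 08:00 start Design Debrief → 3
Fri 11:30 end Compliance Briefing → 2
Fri 11:30 end Safety Check-in → 1
Fri 12:45 end Design Debrief → 0
Peak is 3, at Fri 08:00 (Compliance Briefing, Design Debrief, Safety Check-in).

3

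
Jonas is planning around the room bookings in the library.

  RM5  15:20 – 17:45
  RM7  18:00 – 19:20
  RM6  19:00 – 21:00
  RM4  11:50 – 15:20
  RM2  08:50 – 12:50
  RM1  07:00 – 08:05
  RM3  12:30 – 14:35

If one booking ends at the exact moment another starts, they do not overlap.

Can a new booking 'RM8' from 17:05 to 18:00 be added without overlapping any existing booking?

RM1: ends 08:05 at or before RM8 starts 17:05 → clear.
RM2: ends 12:50 at or before RM8 starts 17:05 → clear.
RM4: ends 15:20 at or before RM8 starts 17:05 → clear.
RM3: ends 14:35 at or before RM8 starts 17:05 → clear.
RM5: starts 15:20 before RM8 ends 18:00, and ends 17:45 after RM8 starts 17:05 → overlap.
RM7: starts 18:00 at or after RM8 ends 18:00 → clear.
RM6: starts 19:00 at or after RM8 ends 18:00 → clear.
RM8 overlaps RM5.

No — it overlaps RM5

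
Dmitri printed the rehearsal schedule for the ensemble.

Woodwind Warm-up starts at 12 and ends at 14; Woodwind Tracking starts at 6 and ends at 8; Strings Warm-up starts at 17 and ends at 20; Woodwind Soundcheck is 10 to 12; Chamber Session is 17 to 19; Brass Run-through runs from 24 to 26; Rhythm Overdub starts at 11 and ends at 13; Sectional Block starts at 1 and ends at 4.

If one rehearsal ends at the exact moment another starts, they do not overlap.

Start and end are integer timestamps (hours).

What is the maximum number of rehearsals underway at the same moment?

2

Sweep the timeline, counting +1 at each start and −1 at each end (ends before starts at a tie):
1 start Sectional Block → 1
4 end Sectional Block → 0
6 start Woodwind Tracking → 1
8 end Woodwind Tracking → 0
10 start Woodwind Soundcheck → 1
11 start Rhythm Overdub → 2
12 end Woodwind Soundcheck → 1
12 start Woodwind Warm-up → 2
13 end Rhythm Overdub → 1
14 end Woodwind Warm-up → 0
17 start Chamber Session → 1
17 start Strings Warm-up → 2
19 end Chamber Session → 1
20 end Strings Warm-up → 0
24 start Brass Run-through → 1
26 end Brass Run-through → 0
Peak is 2, at 11 (Rhythm Overdub, Woodwind Soundcheck).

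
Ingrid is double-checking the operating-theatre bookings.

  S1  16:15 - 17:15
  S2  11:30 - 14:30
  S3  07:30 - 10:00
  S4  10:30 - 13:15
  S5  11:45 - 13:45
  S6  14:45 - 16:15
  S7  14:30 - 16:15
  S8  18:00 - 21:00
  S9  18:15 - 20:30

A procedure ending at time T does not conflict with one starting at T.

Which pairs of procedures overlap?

Two intervals overlap when each starts before the other ends.
Sorted by start: S3, S4, S2, S5, S7, S6, S1, S8, S9.
S4 starts after S3 ends — done with S3.
S2 starts before S4 ends → S4 and S2 overlap.
S5 starts before S4 ends → S4 and S5 overlap.
S7 starts after S4 ends — done with S4.
S5 starts before S2 ends → S2 and S5 overlap.
S7 starts exactly when S2 ends (back-to-back, no overlap) — done with S2.
S7 starts after S5 ends — done with S5.
S6 starts before S7 ends → S7 and S6 overlap.
S1 starts exactly when S7 ends (back-to-back, no overlap) — done with S7.
S1 starts exactly when S6 ends (back-to-back, no overlap) — done with S6.
S8 starts after S1 ends — done with S1.
S9 starts before S8 ends → S8 and S9 overlap.

S2 & S4, S2 & S5, S4 & S5, S6 & S7, S8 & S9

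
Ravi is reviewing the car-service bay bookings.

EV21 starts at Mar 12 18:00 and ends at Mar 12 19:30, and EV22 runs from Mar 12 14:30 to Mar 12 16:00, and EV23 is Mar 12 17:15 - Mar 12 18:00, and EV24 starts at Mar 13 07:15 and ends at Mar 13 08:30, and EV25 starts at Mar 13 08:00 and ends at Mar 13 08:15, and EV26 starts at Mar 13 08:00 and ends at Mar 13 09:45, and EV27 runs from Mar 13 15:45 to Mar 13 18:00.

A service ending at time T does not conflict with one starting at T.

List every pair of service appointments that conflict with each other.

EV24 & EV25, EV24 & EV26, EV25 & EV26

Sorted by start: EV22, EV23, EV21, EV24, EV25, EV26, EV27.
EV23 starts after EV22 ends, so nothing later overlaps EV22 either.
EV21 starts exactly when EV23 ends (back-to-back, no overlap), so nothing later overlaps EV23 either.
EV24 starts after EV21 ends, so nothing later overlaps EV21 either.
EV25 starts before EV24 ends → EV24 and EV25 overlap.
EV26 starts before EV24 ends → EV24 and EV26 overlap.
EV27 starts after EV24 ends.
EV26 starts before EV25 ends → EV25 and EV26 overlap.
EV27 starts after EV25 ends.
EV27 starts after EV26 ends.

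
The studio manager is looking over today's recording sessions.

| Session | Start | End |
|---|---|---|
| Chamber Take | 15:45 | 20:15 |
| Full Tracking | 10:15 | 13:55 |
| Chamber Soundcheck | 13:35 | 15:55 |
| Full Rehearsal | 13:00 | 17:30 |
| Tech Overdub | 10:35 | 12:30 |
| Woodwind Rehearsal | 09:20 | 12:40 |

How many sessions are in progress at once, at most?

Sweep the timeline, counting +1 at each start and −1 at each end (ends before starts at a tie):
09:20 start Woodwind Rehearsal → 1
10:15 start Full Tracking → 2
10:35 start Tech Overdub → 3
12:30 end Tech Overdub → 2
12:40 end Woodwind Rehearsal → 1
13:00 start Full Rehearsal → 2
13:35 start Chamber Soundcheck → 3
13:55 end Full Tracking → 2
15:45 start Chamber Take → 3
15:55 end Chamber Soundcheck → 2
17:30 end Full Rehearsal → 1
20:15 end Chamber Take → 0
Peak is 3, at 10:35 (Full Tracking, Tech Overdub, Woodwind Rehearsal).

3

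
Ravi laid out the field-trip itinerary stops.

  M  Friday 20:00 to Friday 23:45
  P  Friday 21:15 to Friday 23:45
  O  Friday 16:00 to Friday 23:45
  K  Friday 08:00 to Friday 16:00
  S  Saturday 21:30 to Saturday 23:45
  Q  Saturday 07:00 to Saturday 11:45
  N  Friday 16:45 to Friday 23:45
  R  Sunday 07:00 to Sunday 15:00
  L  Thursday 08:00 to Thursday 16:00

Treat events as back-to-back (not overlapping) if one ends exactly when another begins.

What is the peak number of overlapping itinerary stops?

4

Sweep the timeline, counting +1 at each start and −1 at each end (ends before starts at a tie):
Thursday 08:00 start L → 1
Thursday 16:00 end L → 0
Friday 08:00 start K → 1
Friday 16:00 end K → 0
Friday 16:00 start O → 1
Friday 16:45 start N → 2
Friday 20:00 start M → 3
Friday 21:15 start P → 4
Friday 23:45 end M → 3
Friday 23:45 end N → 2
Friday 23:45 end O → 1
Friday 23:45 end P → 0
Saturday 07:00 start Q → 1
Saturday 11:45 end Q → 0
Saturday 21:30 start S → 1
Saturday 23:45 end S → 0
Sunday 07:00 start R → 1
Sunday 15:00 end R → 0
Peak is 4, at Friday 21:15 (M, N, O, P).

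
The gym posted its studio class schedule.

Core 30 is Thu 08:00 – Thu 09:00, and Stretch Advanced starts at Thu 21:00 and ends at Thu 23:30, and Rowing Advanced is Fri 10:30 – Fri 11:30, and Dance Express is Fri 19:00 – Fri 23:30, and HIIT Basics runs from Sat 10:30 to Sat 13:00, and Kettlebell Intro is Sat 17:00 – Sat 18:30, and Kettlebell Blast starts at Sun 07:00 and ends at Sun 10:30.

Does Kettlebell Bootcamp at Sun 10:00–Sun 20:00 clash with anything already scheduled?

Core 30: ends Thu 09:00 at or before Kettlebell Bootcamp starts Sun 10:00 → clear.
Stretch Advanced: ends Thu 23:30 at or before Kettlebell Bootcamp starts Sun 10:00 → clear.
Rowing Advanced: ends Fri 11:30 at or before Kettlebell Bootcamp starts Sun 10:00 → clear.
Dance Express: ends Fri 23:30 at or before Kettlebell Bootcamp starts Sun 10:00 → clear.
HIIT Basics: ends Sat 13:00 at or before Kettlebell Bootcamp starts Sun 10:00 → clear.
Kettlebell Intro: ends Sat 18:30 at or before Kettlebell Bootcamp starts Sun 10:00 → clear.
Kettlebell Blast: starts Sun 07:00 before Kettlebell Bootcamp ends Sun 20:00, and ends Sun 10:30 after Kettlebell Bootcamp starts Sun 10:00 → overlap.
Kettlebell Bootcamp overlaps Kettlebell Blast.

Yes — it overlaps Kettlebell Blast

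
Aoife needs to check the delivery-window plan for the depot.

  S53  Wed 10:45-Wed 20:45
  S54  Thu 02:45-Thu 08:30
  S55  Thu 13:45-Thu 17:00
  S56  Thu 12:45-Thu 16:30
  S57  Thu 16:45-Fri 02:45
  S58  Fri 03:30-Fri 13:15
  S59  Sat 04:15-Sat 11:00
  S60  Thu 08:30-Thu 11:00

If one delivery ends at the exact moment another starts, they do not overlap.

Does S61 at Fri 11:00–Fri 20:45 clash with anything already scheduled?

S53: ends Wed 20:45 at or before S61 starts Fri 11:00 → clear.
S54: ends Thu 08:30 at or before S61 starts Fri 11:00 → clear.
S60: ends Thu 11:00 at or before S61 starts Fri 11:00 → clear.
S56: ends Thu 16:30 at or before S61 starts Fri 11:00 → clear.
S55: ends Thu 17:00 at or before S61 starts Fri 11:00 → clear.
S57: ends Fri 02:45 at or before S61 starts Fri 11:00 → clear.
S58: starts Fri 03:30 before S61 ends Fri 20:45, and ends Fri 13:15 after S61 starts Fri 11:00 → overlap.
S59: starts Sat 04:15 at or after S61 ends Fri 20:45 → clear.
S61 overlaps S58.

Yes — it overlaps S58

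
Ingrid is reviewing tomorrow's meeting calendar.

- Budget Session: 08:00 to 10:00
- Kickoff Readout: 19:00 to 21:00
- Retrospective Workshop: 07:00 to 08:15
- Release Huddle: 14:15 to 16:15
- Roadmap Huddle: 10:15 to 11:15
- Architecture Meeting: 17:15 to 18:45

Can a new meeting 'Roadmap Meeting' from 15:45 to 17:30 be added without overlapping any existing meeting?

Retrospective Workshop: ends 08:15 at or before Roadmap Meeting starts 15:45 → clear.
Budget Session: ends 10:00 at or before Roadmap Meeting starts 15:45 → clear.
Roadmap Huddle: ends 11:15 at or before Roadmap Meeting starts 15:45 → clear.
Release Huddle: starts 14:15 before Roadmap Meeting ends 17:30, and ends 16:15 after Roadmap Meeting starts 15:45 → overlap.
Architecture Meeting: starts 17:15 before Roadmap Meeting ends 17:30, and ends 18:45 after Roadmap Meeting starts 15:45 → overlap.
Kickoff Readout: starts 19:00 at or after Roadmap Meeting ends 17:30 → clear.
Roadmap Meeting overlaps Release Huddle, Architecture Meeting.

No — it overlaps Architecture Meeting, Release Huddle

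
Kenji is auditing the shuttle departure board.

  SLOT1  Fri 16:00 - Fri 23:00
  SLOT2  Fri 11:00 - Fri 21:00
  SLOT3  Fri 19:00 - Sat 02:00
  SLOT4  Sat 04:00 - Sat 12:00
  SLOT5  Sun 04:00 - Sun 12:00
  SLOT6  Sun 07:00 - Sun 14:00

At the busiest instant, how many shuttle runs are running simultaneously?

3

Walk through starts and ends in time order (an end at T is processed before a start at T):
Fri 11:00 start SLOT2 → 1
Fri 16:00 start SLOT1 → 2
Fri 19:00 start SLOT3 → 3
Fri 21:00 end SLOT2 → 2
Fri 23:00 end SLOT1 → 1
Sat 02:00 end SLOT3 → 0
Sat 04:00 start SLOT4 → 1
Sat 12:00 end SLOT4 → 0
Sun 04:00 start SLOT5 → 1
Sun 07:00 start SLOT6 → 2
Sun 12:00 end SLOT5 → 1
Sun 14:00 end SLOT6 → 0
Peak is 3, at Fri 19:00 (SLOT1, SLOT2, SLOT3).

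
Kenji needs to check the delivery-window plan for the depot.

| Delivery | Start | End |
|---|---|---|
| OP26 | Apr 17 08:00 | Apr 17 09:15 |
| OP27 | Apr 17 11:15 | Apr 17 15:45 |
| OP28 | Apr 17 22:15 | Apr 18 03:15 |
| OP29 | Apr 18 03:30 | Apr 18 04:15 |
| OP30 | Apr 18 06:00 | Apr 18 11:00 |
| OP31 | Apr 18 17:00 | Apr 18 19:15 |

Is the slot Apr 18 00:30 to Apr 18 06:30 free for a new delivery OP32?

No — it overlaps OP28, OP29, OP30

OP26: ends Apr 17 09:15 at or before OP32 starts Apr 18 00:30 → clear.
OP27: ends Apr 17 15:45 at or before OP32 starts Apr 18 00:30 → clear.
OP28: starts Apr 17 22:15 before OP32 ends Apr 18 06:30, and ends Apr 18 03:15 after OP32 starts Apr 18 00:30 → overlap.
OP29: starts Apr 18 03:30 before OP32 ends Apr 18 06:30, and ends Apr 18 04:15 after OP32 starts Apr 18 00:30 → overlap.
OP30: starts Apr 18 06:00 before OP32 ends Apr 18 06:30, and ends Apr 18 11:00 after OP32 starts Apr 18 00:30 → overlap.
OP31: starts Apr 18 17:00 at or after OP32 ends Apr 18 06:30 → clear.
OP32 overlaps OP28, OP29, OP30.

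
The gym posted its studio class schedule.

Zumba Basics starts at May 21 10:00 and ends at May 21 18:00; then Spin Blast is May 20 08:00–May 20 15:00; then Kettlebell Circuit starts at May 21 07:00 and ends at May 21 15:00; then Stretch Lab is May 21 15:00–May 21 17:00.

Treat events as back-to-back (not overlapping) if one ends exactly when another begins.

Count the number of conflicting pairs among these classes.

Sorted by start: Spin Blast, Kettlebell Circuit, Zumba Basics, Stretch Lab.
Kettlebell Circuit starts after Spin Blast ends, so Spin Blast has no further overlaps.
Zumba Basics starts before Kettlebell Circuit ends → Kettlebell Circuit and Zumba Basics overlap.
Stretch Lab starts exactly when Kettlebell Circuit ends (back-to-back, no overlap).
Stretch Lab starts before Zumba Basics ends → Zumba Basics and Stretch Lab overlap.
Overlapping pairs: Kettlebell Circuit & Zumba Basics, Stretch Lab & Zumba Basics — 2 in total.

2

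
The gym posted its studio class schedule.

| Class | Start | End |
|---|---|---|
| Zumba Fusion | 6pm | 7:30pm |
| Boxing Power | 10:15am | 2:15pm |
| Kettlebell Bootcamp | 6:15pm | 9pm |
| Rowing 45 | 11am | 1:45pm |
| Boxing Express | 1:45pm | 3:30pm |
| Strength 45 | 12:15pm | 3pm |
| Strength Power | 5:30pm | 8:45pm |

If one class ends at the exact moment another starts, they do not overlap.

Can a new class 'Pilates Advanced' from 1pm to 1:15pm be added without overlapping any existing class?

Boxing Power: starts 10:15am before Pilates Advanced ends 1:15pm, and ends 2:15pm after Pilates Advanced starts 1pm → overlap.
Rowing 45: starts 11am before Pilates Advanced ends 1:15pm, and ends 1:45pm after Pilates Advanced starts 1pm → overlap.
Strength 45: starts 12:15pm before Pilates Advanced ends 1:15pm, and ends 3pm after Pilates Advanced starts 1pm → overlap.
Boxing Express: starts 1:45pm at or after Pilates Advanced ends 1:15pm → clear.
Strength Power: starts 5:30pm at or after Pilates Advanced ends 1:15pm → clear.
Zumba Fusion: starts 6pm at or after Pilates Advanced ends 1:15pm → clear.
Kettlebell Bootcamp: starts 6:15pm at or after Pilates Advanced ends 1:15pm → clear.
Pilates Advanced overlaps Boxing Power, Rowing 45, Strength 45.

No — it overlaps Boxing Power, Rowing 45, Strength 45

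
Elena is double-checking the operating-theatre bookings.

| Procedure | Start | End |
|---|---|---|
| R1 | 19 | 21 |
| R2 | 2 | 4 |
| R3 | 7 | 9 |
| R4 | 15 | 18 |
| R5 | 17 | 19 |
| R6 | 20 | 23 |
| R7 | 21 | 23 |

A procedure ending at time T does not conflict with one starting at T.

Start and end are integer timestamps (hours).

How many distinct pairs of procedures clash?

Sorted by start: R2, R3, R4, R5, R1, R6, R7.
R3 starts after R2 ends; R2 is clear from here.
R4 starts after R3 ends; R3 is clear from here.
R5 starts before R4 ends → R4 and R5 overlap.
R1 starts after R4 ends; R4 is clear from here.
R1 starts exactly when R5 ends (back-to-back, no overlap); R5 is clear from here.
R6 starts before R1 ends → R1 and R6 overlap.
R7 starts exactly when R1 ends (back-to-back, no overlap).
R7 starts before R6 ends → R6 and R7 overlap.
Overlapping pairs: R1 & R6, R4 & R5, R6 & R7 — 3 in total.

3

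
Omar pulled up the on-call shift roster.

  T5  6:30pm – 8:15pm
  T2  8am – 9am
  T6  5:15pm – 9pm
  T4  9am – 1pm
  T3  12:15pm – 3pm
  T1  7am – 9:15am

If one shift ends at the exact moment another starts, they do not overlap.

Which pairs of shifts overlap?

T1 & T2, T1 & T4, T3 & T4, T5 & T6

Check each pair: they overlap iff neither finishes before the other starts.
Sorted by start: T1, T2, T4, T3, T6, T5.
T2 starts before T1 ends → T1 and T2 overlap.
T4 starts before T1 ends → T1 and T4 overlap.
T3 starts after T1 ends; T1 is clear from here.
T4 starts exactly when T2 ends (back-to-back, no overlap); T2 is clear from here.
T3 starts before T4 ends → T4 and T3 overlap.
T6 starts after T4 ends; T4 is clear from here.
T6 starts after T3 ends; T3 is clear from here.
T5 starts before T6 ends → T6 and T5 overlap.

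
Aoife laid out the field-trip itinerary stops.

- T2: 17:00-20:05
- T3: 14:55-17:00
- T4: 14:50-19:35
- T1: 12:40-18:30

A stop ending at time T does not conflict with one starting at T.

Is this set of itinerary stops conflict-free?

Sorted by start: T1, T4, T3, T2.
T4 starts before T1 ends → T1 and T4 overlap.
That's a conflict, so the schedule is not conflict-free.

No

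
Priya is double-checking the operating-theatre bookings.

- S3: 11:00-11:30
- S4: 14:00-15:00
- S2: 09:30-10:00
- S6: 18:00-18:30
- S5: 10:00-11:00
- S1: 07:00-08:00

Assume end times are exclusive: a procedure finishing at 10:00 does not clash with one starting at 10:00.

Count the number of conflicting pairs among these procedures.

0

Sorted by start: S1, S2, S5, S3, S4, S6.
S2 starts after S1 ends — done with S1.
S5 starts exactly when S2 ends (back-to-back, no overlap) — done with S2.
S3 starts exactly when S5 ends (back-to-back, no overlap) — done with S5.
S4 starts after S3 ends — done with S3.
S6 starts after S4 ends.
No pair overlaps.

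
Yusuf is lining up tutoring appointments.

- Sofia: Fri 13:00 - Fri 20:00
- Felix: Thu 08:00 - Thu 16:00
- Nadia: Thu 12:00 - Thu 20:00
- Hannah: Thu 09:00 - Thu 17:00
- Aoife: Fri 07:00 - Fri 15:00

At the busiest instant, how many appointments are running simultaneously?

Sweep the timeline, counting +1 at each start and −1 at each end (ends before starts at a tie):
Thu 08:00 start Felix → 1
Thu 09:00 start Hannah → 2
Thu 12:00 start Nadia → 3
Thu 16:00 end Felix → 2
Thu 17:00 end Hannah → 1
Thu 20:00 end Nadia → 0
Fri 07:00 start Aoife → 1
Fri 13:00 start Sofia → 2
Fri 15:00 end Aoife → 1
Fri 20:00 end Sofia → 0
Peak is 3, at Thu 12:00 (Felix, Hannah, Nadia).

3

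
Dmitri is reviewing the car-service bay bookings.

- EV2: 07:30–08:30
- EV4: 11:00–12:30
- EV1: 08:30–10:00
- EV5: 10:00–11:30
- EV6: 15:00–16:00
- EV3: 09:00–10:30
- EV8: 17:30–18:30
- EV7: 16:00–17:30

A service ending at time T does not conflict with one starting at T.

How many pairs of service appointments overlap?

3

Sorted by start: EV2, EV1, EV3, EV5, EV4, EV6, EV7, EV8.
EV1 starts exactly when EV2 ends (back-to-back, no overlap); EV2 is clear from here.
EV3 starts before EV1 ends → EV1 and EV3 overlap.
EV5 starts exactly when EV1 ends (back-to-back, no overlap); EV1 is clear from here.
EV5 starts before EV3 ends → EV3 and EV5 overlap.
EV4 starts after EV3 ends; EV3 is clear from here.
EV4 starts before EV5 ends → EV5 and EV4 overlap.
EV6 starts after EV5 ends; EV5 is clear from here.
EV6 starts after EV4 ends; EV4 is clear from here.
EV7 starts exactly when EV6 ends (back-to-back, no overlap); EV6 is clear from here.
EV8 starts exactly when EV7 ends (back-to-back, no overlap).
Overlapping pairs: EV1 & EV3, EV3 & EV5, EV4 & EV5 — 3 in total.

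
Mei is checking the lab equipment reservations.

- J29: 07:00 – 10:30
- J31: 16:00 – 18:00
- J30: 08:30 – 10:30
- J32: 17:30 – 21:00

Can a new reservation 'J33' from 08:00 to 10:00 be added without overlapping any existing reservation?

J29: starts 07:00 before J33 ends 10:00, and ends 10:30 after J33 starts 08:00 → overlap.
J30: starts 08:30 before J33 ends 10:00, and ends 10:30 after J33 starts 08:00 → overlap.
J31: starts 16:00 at or after J33 ends 10:00 → clear.
J32: starts 17:30 at or after J33 ends 10:00 → clear.
J33 overlaps J29, J30.

No — it overlaps J29, J30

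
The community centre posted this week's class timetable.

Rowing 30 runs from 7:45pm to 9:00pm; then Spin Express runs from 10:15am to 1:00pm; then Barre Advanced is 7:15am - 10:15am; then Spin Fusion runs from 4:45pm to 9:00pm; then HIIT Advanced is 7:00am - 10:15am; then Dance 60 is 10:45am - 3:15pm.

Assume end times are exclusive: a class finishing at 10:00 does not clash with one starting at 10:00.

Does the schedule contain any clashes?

Yes

Sorted by start: HIIT Advanced, Barre Advanced, Spin Express, Dance 60, Spin Fusion, Rowing 30.
Barre Advanced starts before HIIT Advanced ends → HIIT Advanced and Barre Advanced overlap.
That's a conflict, so the schedule is not conflict-free.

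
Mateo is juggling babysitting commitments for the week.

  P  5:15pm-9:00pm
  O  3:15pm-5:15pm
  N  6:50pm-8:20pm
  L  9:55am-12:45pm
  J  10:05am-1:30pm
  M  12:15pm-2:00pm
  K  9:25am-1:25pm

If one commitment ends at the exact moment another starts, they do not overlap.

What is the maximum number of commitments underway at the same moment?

Walk through starts and ends in time order (an end at T is processed before a start at T):
9:25am start K → 1
9:55am start L → 2
10:05am start J → 3
12:15pm start M → 4
12:45pm end L → 3
1:25pm end K → 2
1:30pm end J → 1
2:00pm end M → 0
3:15pm start O → 1
5:15pm end O → 0
5:15pm start P → 1
6:50pm start N → 2
8:20pm end N → 1
9:00pm end P → 0
Peak is 4, at 12:15pm (J, K, L, M).

4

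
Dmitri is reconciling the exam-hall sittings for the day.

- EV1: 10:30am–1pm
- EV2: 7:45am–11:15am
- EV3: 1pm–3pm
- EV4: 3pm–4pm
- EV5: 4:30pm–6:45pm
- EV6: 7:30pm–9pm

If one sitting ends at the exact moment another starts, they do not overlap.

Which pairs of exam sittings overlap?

Two intervals overlap when each starts before the other ends.
Sorted by start: EV2, EV1, EV3, EV4, EV5, EV6.
EV1 starts before EV2 ends → EV2 and EV1 overlap.
EV3 starts after EV2 ends, so nothing later overlaps EV2 either.
EV3 starts exactly when EV1 ends (back-to-back, no overlap), so nothing later overlaps EV1 either.
EV4 starts exactly when EV3 ends (back-to-back, no overlap), so nothing later overlaps EV3 either.
EV5 starts after EV4 ends, so nothing later overlaps EV4 either.
EV6 starts after EV5 ends.

EV1 & EV2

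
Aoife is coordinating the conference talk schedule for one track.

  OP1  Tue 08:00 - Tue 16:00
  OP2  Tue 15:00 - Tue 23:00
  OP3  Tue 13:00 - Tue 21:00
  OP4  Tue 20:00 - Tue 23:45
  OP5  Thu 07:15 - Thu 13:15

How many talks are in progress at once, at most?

3

Sort all start/end points and keep a running count:
Tue 08:00 start OP1 → 1
Tue 13:00 start OP3 → 2
Tue 15:00 start OP2 → 3
Tue 16:00 end OP1 → 2
Tue 20:00 start OP4 → 3
Tue 21:00 end OP3 → 2
Tue 23:00 end OP2 → 1
Tue 23:45 end OP4 → 0
Thu 07:15 start OP5 → 1
Thu 13:15 end OP5 → 0
Peak is 3, at Tue 15:00 (OP1, OP2, OP3).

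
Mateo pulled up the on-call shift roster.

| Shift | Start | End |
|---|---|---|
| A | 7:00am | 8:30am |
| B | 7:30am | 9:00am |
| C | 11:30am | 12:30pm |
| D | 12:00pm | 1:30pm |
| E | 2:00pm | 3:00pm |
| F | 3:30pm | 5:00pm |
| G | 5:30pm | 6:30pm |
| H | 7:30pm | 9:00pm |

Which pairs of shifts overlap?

A & B, C & D

Sorted by start: A, B, C, D, E, F, G, H.
B starts before A ends → A and B overlap.
C starts after A ends — done with A.
C starts after B ends — done with B.
D starts before C ends → C and D overlap.
E starts after C ends — done with C.
E starts after D ends — done with D.
F starts after E ends — done with E.
G starts after F ends — done with F.
H starts after G ends.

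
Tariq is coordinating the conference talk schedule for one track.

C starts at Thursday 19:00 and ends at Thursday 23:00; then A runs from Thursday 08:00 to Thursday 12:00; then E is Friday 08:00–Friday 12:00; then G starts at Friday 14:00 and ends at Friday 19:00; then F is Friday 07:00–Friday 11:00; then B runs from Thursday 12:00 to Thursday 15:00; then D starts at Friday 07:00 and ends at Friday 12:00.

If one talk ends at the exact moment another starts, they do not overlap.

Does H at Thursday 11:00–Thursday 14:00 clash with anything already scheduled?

A: starts Thursday 08:00 before H ends Thursday 14:00, and ends Thursday 12:00 after H starts Thursday 11:00 → overlap.
B: starts Thursday 12:00 before H ends Thursday 14:00, and ends Thursday 15:00 after H starts Thursday 11:00 → overlap.
C: starts Thursday 19:00 at or after H ends Thursday 14:00 → clear.
D: starts Friday 07:00 at or after H ends Thursday 14:00 → clear.
F: starts Friday 07:00 at or after H ends Thursday 14:00 → clear.
E: starts Friday 08:00 at or after H ends Thursday 14:00 → clear.
G: starts Friday 14:00 at or after H ends Thursday 14:00 → clear.
H overlaps A, B.

Yes — it overlaps A, B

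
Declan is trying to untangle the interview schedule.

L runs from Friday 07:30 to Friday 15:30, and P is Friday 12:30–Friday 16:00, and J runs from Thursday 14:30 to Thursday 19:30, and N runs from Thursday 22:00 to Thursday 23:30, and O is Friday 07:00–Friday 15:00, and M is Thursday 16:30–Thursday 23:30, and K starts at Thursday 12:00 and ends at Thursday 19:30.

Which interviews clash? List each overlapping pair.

Sorted by start: K, J, M, N, O, L, P.
J starts before K ends → K and J overlap.
M starts before K ends → K and M overlap.
N starts after K ends; K is clear from here.
M starts before J ends → J and M overlap.
N starts after J ends; J is clear from here.
N starts before M ends → M and N overlap.
O starts after M ends; M is clear from here.
O starts after N ends; N is clear from here.
L starts before O ends → O and L overlap.
P starts before O ends → O and P overlap.
P starts before L ends → L and P overlap.

J & K, J & M, K & M, L & O, L & P, M & N, O & P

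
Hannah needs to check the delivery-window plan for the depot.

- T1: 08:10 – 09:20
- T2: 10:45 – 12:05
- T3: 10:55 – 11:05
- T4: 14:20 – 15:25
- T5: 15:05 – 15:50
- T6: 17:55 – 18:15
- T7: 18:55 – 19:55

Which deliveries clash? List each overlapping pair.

Check each pair: they overlap iff neither finishes before the other starts.
Sorted by start: T1, T2, T3, T4, T5, T6, T7.
T2 starts after T1 ends, so T1 has no further overlaps.
T3 starts before T2 ends → T2 and T3 overlap.
T4 starts after T2 ends, so T2 has no further overlaps.
T4 starts after T3 ends, so T3 has no further overlaps.
T5 starts before T4 ends → T4 and T5 overlap.
T6 starts after T4 ends, so T4 has no further overlaps.
T6 starts after T5 ends, so T5 has no further overlaps.
T7 starts after T6 ends.

T2 & T3, T4 & T5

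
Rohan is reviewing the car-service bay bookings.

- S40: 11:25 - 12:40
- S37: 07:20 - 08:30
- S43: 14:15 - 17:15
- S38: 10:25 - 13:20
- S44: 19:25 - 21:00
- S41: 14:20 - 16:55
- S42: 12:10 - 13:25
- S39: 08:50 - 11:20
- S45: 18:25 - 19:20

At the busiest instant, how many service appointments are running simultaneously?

3

Sort all start/end points and keep a running count:
07:20 start S37 → 1
08:30 end S37 → 0
08:50 start S39 → 1
10:25 start S38 → 2
11:20 end S39 → 1
11:25 start S40 → 2
12:10 start S42 → 3
12:40 end S40 → 2
13:20 end S38 → 1
13:25 end S42 → 0
14:15 start S43 → 1
14:20 start S41 → 2
16:55 end S41 → 1
17:15 end S43 → 0
18:25 start S45 → 1
19:20 end S45 → 0
19:25 start S44 → 1
21:00 end S44 → 0
Peak is 3, at 12:10 (S38, S40, S42).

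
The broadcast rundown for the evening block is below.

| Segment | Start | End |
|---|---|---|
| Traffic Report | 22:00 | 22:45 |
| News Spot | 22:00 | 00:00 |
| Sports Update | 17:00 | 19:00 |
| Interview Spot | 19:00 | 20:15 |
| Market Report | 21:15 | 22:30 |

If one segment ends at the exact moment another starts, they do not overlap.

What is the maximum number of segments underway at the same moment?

Walk through starts and ends in time order (an end at T is processed before a start at T):
17:00 start Sports Update → 1
19:00 end Sports Update → 0
19:00 start Interview Spot → 1
20:15 end Interview Spot → 0
21:15 start Market Report → 1
22:00 start News Spot → 2
22:00 start Traffic Report → 3
22:30 end Market Report → 2
22:45 end Traffic Report → 1
00:00 end News Spot → 0
Peak is 3, at 22:00 (Market Report, News Spot, Traffic Report).

3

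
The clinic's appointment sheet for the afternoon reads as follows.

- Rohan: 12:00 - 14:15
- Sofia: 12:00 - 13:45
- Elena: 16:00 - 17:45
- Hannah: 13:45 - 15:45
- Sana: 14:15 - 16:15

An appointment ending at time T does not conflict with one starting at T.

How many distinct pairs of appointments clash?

Sorted by start: Rohan, Sofia, Hannah, Sana, Elena.
Sofia starts before Rohan ends → Rohan and Sofia overlap.
Hannah starts before Rohan ends → Rohan and Hannah overlap.
Sana starts exactly when Rohan ends (back-to-back, no overlap) — done with Rohan.
Hannah starts exactly when Sofia ends (back-to-back, no overlap) — done with Sofia.
Sana starts before Hannah ends → Hannah and Sana overlap.
Elena starts after Hannah ends.
Elena starts before Sana ends → Sana and Elena overlap.
Overlapping pairs: Elena & Sana, Hannah & Rohan, Hannah & Sana, Rohan & Sofia — 4 in total.

4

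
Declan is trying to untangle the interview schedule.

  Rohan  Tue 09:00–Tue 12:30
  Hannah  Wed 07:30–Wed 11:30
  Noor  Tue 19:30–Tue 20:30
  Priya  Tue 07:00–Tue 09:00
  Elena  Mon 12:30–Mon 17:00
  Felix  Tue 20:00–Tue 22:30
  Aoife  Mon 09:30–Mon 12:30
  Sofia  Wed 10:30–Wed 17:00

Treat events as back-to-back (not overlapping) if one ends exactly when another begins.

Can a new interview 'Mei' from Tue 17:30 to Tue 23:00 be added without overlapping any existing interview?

Aoife: ends Mon 12:30 at or before Mei starts Tue 17:30 → clear.
Elena: ends Mon 17:00 at or before Mei starts Tue 17:30 → clear.
Priya: ends Tue 09:00 at or before Mei starts Tue 17:30 → clear.
Rohan: ends Tue 12:30 at or before Mei starts Tue 17:30 → clear.
Noor: starts Tue 19:30 before Mei ends Tue 23:00, and ends Tue 20:30 after Mei starts Tue 17:30 → overlap.
Felix: starts Tue 20:00 before Mei ends Tue 23:00, and ends Tue 22:30 after Mei starts Tue 17:30 → overlap.
Hannah: starts Wed 07:30 at or after Mei ends Tue 23:00 → clear.
Sofia: starts Wed 10:30 at or after Mei ends Tue 23:00 → clear.
Mei overlaps Noor, Felix.

No — it overlaps Felix, Noor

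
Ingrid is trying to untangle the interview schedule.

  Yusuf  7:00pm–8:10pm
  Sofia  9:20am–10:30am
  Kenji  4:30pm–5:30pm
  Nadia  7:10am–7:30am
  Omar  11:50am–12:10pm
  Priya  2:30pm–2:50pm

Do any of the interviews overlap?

No

Sorted by start: Nadia, Sofia, Omar, Priya, Kenji, Yusuf.
Sofia starts after Nadia ends, so nothing later overlaps Nadia either.
Omar starts after Sofia ends, so nothing later overlaps Sofia either.
Priya starts after Omar ends, so nothing later overlaps Omar either.
Kenji starts after Priya ends, so nothing later overlaps Priya either.
Yusuf starts after Kenji ends.
Every pair is clear; the schedule has no overlaps.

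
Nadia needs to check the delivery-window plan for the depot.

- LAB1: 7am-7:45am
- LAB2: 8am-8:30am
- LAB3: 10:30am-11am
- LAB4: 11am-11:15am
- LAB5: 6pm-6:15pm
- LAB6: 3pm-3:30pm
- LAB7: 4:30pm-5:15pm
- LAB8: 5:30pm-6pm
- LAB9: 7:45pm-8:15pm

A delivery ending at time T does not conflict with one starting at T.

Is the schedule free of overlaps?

Yes

Sorted by start: LAB1, LAB2, LAB3, LAB4, LAB6, LAB7, LAB8, LAB5, LAB9.
LAB2 starts after LAB1 ends, so LAB1 has no further overlaps.
LAB3 starts after LAB2 ends, so LAB2 has no further overlaps.
LAB4 starts exactly when LAB3 ends (back-to-back, no overlap), so LAB3 has no further overlaps.
LAB6 starts after LAB4 ends, so LAB4 has no further overlaps.
LAB7 starts after LAB6 ends, so LAB6 has no further overlaps.
LAB8 starts after LAB7 ends, so LAB7 has no further overlaps.
LAB5 starts exactly when LAB8 ends (back-to-back, no overlap), so LAB8 has no further overlaps.
LAB9 starts after LAB5 ends.
Every pair is clear; the schedule has no overlaps.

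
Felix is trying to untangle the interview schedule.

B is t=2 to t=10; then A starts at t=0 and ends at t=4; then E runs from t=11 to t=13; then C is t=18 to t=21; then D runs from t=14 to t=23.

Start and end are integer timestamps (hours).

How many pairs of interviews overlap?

Two intervals overlap when each starts before the other ends.
Sorted by start: A, B, E, D, C.
B starts before A ends → A and B overlap.
E starts after A ends, so A has no further overlaps.
E starts after B ends, so B has no further overlaps.
D starts after E ends, so E has no further overlaps.
C starts before D ends → D and C overlap.
Overlapping pairs: A & B, C & D — 2 in total.

2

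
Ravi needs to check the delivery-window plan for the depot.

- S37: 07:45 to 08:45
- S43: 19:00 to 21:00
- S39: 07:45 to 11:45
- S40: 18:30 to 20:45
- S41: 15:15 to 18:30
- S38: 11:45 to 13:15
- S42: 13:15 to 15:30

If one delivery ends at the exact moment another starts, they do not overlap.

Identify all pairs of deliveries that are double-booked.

Two intervals overlap when each starts before the other ends.
Sorted by start: S37, S39, S38, S42, S41, S40, S43.
S39 starts before S37 ends → S37 and S39 overlap.
S38 starts after S37 ends, so S37 has no further overlaps.
S38 starts exactly when S39 ends (back-to-back, no overlap), so S39 has no further overlaps.
S42 starts exactly when S38 ends (back-to-back, no overlap), so S38 has no further overlaps.
S41 starts before S42 ends → S42 and S41 overlap.
S40 starts after S42 ends, so S42 has no further overlaps.
S40 starts exactly when S41 ends (back-to-back, no overlap), so S41 has no further overlaps.
S43 starts before S40 ends → S40 and S43 overlap.

S37 & S39, S40 & S43, S41 & S42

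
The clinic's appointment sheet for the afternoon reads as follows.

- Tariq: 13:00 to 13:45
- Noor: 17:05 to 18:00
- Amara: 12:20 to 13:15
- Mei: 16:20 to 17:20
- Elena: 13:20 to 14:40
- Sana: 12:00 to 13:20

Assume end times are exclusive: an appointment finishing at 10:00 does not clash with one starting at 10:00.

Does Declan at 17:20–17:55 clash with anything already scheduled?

Sana: ends 13:20 at or before Declan starts 17:20 → clear.
Amara: ends 13:15 at or before Declan starts 17:20 → clear.
Tariq: ends 13:45 at or before Declan starts 17:20 → clear.
Elena: ends 14:40 at or before Declan starts 17:20 → clear.
Mei: ends 17:20 at or before Declan starts 17:20 → clear.
Noor: starts 17:05 before Declan ends 17:55, and ends 18:00 after Declan starts 17:20 → overlap.
Declan overlaps Noor.

Yes — it overlaps Noor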